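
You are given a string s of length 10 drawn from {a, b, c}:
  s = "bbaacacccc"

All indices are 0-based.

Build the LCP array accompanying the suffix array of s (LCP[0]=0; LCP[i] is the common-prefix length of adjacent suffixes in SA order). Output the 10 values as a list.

[0, 1, 2, 0, 1, 0, 1, 1, 2, 3]

sorted suffixes:
  #0 SA[0]=2  'aacacccc'
  #1 SA[1]=3  'acacccc'
  #2 SA[2]=5  'acccc'
  #3 SA[3]=1  'baacacccc'
  #4 SA[4]=0  'bbaacacccc'
  #5 SA[5]=9  'c'
  #6 SA[6]=4  'cacccc'
  #7 SA[7]=8  'cc'
  #8 SA[8]=7  'ccc'
  #9 SA[9]=6  'cccc'

SA = [2, 3, 5, 1, 0, 9, 4, 8, 7, 6]
[i] adj suffixes → lcp
  [1] 2/3 → 1 ('a')
  [2] 3/5 → 2 ('ac')
  [3] 5/1 → 0 ('')
  [4] 1/0 → 1 ('b')
  [5] 0/9 → 0 ('')
  [6] 9/4 → 1 ('c')
  [7] 4/8 → 1 ('c')
  [8] 8/7 → 2 ('cc')
  [9] 7/6 → 3 ('ccc')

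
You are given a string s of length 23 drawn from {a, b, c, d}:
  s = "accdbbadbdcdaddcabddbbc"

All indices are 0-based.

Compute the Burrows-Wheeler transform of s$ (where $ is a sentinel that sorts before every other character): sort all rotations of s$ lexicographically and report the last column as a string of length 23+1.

rank  rotation                  last
    0  $accdbbadbdcdaddcabddbbc  c
    1  abddbbc$accdbbadbdcdaddc  c
    2  accdbbadbdcdaddcabddbbc$  $
    3  adbdcdaddcabddbbc$accdbb  b
    4  addcabddbbc$accdbbadbdcd  d
    5  badbdcdaddcabddbbc$accdb  b
    6  bbadbdcdaddcabddbbc$accd  d
    7  bbc$accdbbadbdcdaddcabdd  d
    8  bc$accdbbadbdcdaddcabddb  b
    9  bdcdaddcabddbbc$accdbbad  d
   10  bddbbc$accdbbadbdcdaddca  a
   11  c$accdbbadbdcdaddcabddbb  b
   12  cabddbbc$accdbbadbdcdadd  d
   13  ccdbbadbdcdaddcabddbbc$a  a
   14  cdaddcabddbbc$accdbbadbd  d
   15  cdbbadbdcdaddcabddbbc$ac  c
   16  daddcabddbbc$accdbbadbdc  c
   17  dbbadbdcdaddcabddbbc$acc  c
   18  dbbc$accdbbadbdcdaddcabd  d
   19  dbdcdaddcabddbbc$accdbba  a
   20  dcabddbbc$accdbbadbdcdad  d
   21  dcdaddcabddbbc$accdbbadb  b
   22  ddbbc$accdbbadbdcdaddcab  b
   23  ddcabddbbc$accdbbadbdcda  a

cc$bdbddbdabdadcccdadbba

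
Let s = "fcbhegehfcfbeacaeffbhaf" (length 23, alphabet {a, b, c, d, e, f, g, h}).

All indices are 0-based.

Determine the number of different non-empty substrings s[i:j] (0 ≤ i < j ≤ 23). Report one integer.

rank | idx | suffix
   0 |  13 | acaeffbhaf
   1 |  15 | aeffbhaf
   2 |  21 | af
   3 |  11 | beacaeffbhaf
   4 |  19 | bhaf
   5 |   2 | bhegehfcfbeacaeffbhaf
   6 |  14 | caeffbhaf
   7 |   1 | cbhegehfcfbeacaeffbhaf
   8 |   9 | cfbeacaeffbhaf
   9 |  12 | eacaeffbhaf
  10 |  16 | effbhaf
  11 |   4 | egehfcfbeacaeffbhaf
  12 |   6 | ehfcfbeacaeffbhaf
  13 |  22 | f
  14 |  10 | fbeacaeffbhaf
  15 |  18 | fbhaf
  16 |   0 | fcbhegehfcfbeacaeffbhaf
  17 |   8 | fcfbeacaeffbhaf
  18 |  17 | ffbhaf
  19 |   5 | gehfcfbeacaeffbhaf
  20 |  20 | haf
  21 |   3 | hegehfcfbeacaeffbhaf
  22 |   7 | hfcfbeacaeffbhaf

SA = [13, 15, 21, 11, 19, 2, 14, 1, 9, 12, 16, 4, 6, 22, 10, 18, 0, 8, 17, 5, 20, 3, 7]
i: (SA[i-1],SA[i]) lcp shared
  1: (13,15) 1 'a'
  2: (15,21) 1 'a'
  3: (21,11) 0 ''
  4: (11,19) 1 'b'
  5: (19,2) 2 'bh'
  6: (2,14) 0 ''
  7: (14,1) 1 'c'
  8: (1,9) 1 'c'
  9: (9,12) 0 ''
  10: (12,16) 1 'e'
  11: (16,4) 1 'e'
  12: (4,6) 1 'e'
  13: (6,22) 0 ''
  14: (22,10) 1 'f'
  15: (10,18) 2 'fb'
  16: (18,0) 1 'f'
  17: (0,8) 2 'fc'
  18: (8,17) 1 'f'
  19: (17,5) 0 ''
  20: (5,20) 0 ''
  21: (20,3) 1 'h'
  22: (3,7) 1 'h'

n(n+1)/2 = 23·24/2 = 276
Σ LCP = 0 + 1 + 1 + 0 + 1 + 2 + 0 + 1 + 1 + 0 + 1 + 1 + 1 + 0 + 1 + 2 + 1 + 2 + 1 + 0 + 0 + 1 + 1 = 19
distinct = 276 − 19 = 257

257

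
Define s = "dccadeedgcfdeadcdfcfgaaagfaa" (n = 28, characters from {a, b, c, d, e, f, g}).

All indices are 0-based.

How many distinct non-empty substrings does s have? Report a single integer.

sorted suffixes:
  #0 SA[0]=27  'a'
  #1 SA[1]=26  'aa'
  #2 SA[2]=21  'aaagfaa'
  #3 SA[3]=22  'aagfaa'
  #4 SA[4]=13  'adcdfcfgaaagfaa'
  #5 SA[5]=3  'adeedgcfdeadcdfcfgaaagfaa'
  #6 SA[6]=23  'agfaa'
  #7 SA[7]=2  'cadeedgcfdeadcdfcfgaaagfaa'
  #8 SA[8]=1  'ccadeedgcfdeadcdfcfgaaagfaa'
  #9 SA[9]=15  'cdfcfgaaagfaa'
  #10 SA[10]=9  'cfdeadcdfcfgaaagfaa'
  #11 SA[11]=18  'cfgaaagfaa'
  #12 SA[12]=0  'dccadeedgcfdeadcdfcfgaaagfaa'
  #13 SA[13]=14  'dcdfcfgaaagfaa'
  #14 SA[14]=11  'deadcdfcfgaaagfaa'
  #15 SA[15]=4  'deedgcfdeadcdfcfgaaagfaa'
  #16 SA[16]=16  'dfcfgaaagfaa'
  #17 SA[17]=7  'dgcfdeadcdfcfgaaagfaa'
  #18 SA[18]=12  'eadcdfcfgaaagfaa'
  #19 SA[19]=6  'edgcfdeadcdfcfgaaagfaa'
  #20 SA[20]=5  'eedgcfdeadcdfcfgaaagfaa'
  #21 SA[21]=25  'faa'
  #22 SA[22]=17  'fcfgaaagfaa'
  #23 SA[23]=10  'fdeadcdfcfgaaagfaa'
  #24 SA[24]=19  'fgaaagfaa'
  #25 SA[25]=20  'gaaagfaa'
  #26 SA[26]=8  'gcfdeadcdfcfgaaagfaa'
  #27 SA[27]=24  'gfaa'

SA = [27, 26, 21, 22, 13, 3, 23, 2, 1, 15, 9, 18, 0, 14, 11, 4, 16, 7, 12, 6, 5, 25, 17, 10, 19, 20, 8, 24]
i: (SA[i-1],SA[i]) lcp shared
  1: (27,26) 1 'a'
  2: (26,21) 2 'aa'
  3: (21,22) 2 'aa'
  4: (22,13) 1 'a'
  5: (13,3) 2 'ad'
  6: (3,23) 1 'a'
  7: (23,2) 0 ''
  8: (2,1) 1 'c'
  9: (1,15) 1 'c'
  10: (15,9) 1 'c'
  11: (9,18) 2 'cf'
  12: (18,0) 0 ''
  13: (0,14) 2 'dc'
  14: (14,11) 1 'd'
  15: (11,4) 2 'de'
  16: (4,16) 1 'd'
  17: (16,7) 1 'd'
  18: (7,12) 0 ''
  19: (12,6) 1 'e'
  20: (6,5) 1 'e'
  21: (5,25) 0 ''
  22: (25,17) 1 'f'
  23: (17,10) 1 'f'
  24: (10,19) 1 'f'
  25: (19,20) 0 ''
  26: (20,8) 1 'g'
  27: (8,24) 1 'g'

n(n+1)/2 = 28·29/2 = 406
Σ LCP = 0 + 1 + 2 + 2 + 1 + 2 + 1 + 0 + 1 + 1 + 1 + 2 + 0 + 2 + 1 + 2 + 1 + 1 + 0 + 1 + 1 + 0 + 1 + 1 + 1 + 0 + 1 + 1 = 28
distinct = 406 − 28 = 378

378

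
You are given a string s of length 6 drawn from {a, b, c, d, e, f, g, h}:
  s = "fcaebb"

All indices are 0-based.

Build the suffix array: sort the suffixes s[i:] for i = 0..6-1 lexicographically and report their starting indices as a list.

sorted suffixes:
  #0 SA[0]=2  'aebb'
  #1 SA[1]=5  'b'
  #2 SA[2]=4  'bb'
  #3 SA[3]=1  'caebb'
  #4 SA[4]=3  'ebb'
  #5 SA[5]=0  'fcaebb'

[2, 5, 4, 1, 3, 0]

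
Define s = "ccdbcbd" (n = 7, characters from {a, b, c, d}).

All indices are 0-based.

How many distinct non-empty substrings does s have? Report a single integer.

sorted suffixes:
  #0 SA[0]=3  'bcbd'
  #1 SA[1]=5  'bd'
  #2 SA[2]=4  'cbd'
  #3 SA[3]=0  'ccdbcbd'
  #4 SA[4]=1  'cdbcbd'
  #5 SA[5]=6  'd'
  #6 SA[6]=2  'dbcbd'

SA = [3, 5, 4, 0, 1, 6, 2]
rank  pair      lcp
   1  s[3:],s[5:]  1  'b'
   2  s[5:],s[4:]  0  ''
   3  s[4:],s[0:]  1  'c'
   4  s[0:],s[1:]  1  'c'
   5  s[1:],s[6:]  0  ''
   6  s[6:],s[2:]  1  'd'

n(n+1)/2 = 7·8/2 = 28
Σ LCP = 0 + 1 + 0 + 1 + 1 + 0 + 1 = 4
distinct = 28 − 4 = 24

24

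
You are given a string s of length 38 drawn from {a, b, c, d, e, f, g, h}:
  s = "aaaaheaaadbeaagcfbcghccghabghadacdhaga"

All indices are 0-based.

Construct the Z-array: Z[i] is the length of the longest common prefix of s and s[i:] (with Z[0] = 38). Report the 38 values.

Z[0]=38
i=1: outside box; Z[1]=3 extend→box=[1,4)
i=2: min(r-i=2, Z[1]=3)=2; Z[2]=2
i=3: min(r-i=1, Z[2]=2)=1; Z[3]=1
i=4: outside box; Z[4]=0
i=5: outside box; Z[5]=0
i=6: outside box; Z[6]=3 extend→box=[6,9)
i=7: min(r-i=2, Z[1]=3)=2; Z[7]=2
i=8: min(r-i=1, Z[2]=2)=1; Z[8]=1
i=9: outside box; Z[9]=0
i=10: outside box; Z[10]=0
i=11: outside box; Z[11]=0
i=12: outside box; Z[12]=2 extend→box=[12,14)
i=13: min(r-i=1, Z[1]=3)=1; Z[13]=1
i=14: outside box; Z[14]=0
i=15: outside box; Z[15]=0
i=16: outside box; Z[16]=0
i=17: outside box; Z[17]=0
i=18: outside box; Z[18]=0
i=19: outside box; Z[19]=0
i=20: outside box; Z[20]=0
i=21: outside box; Z[21]=0
i=22: outside box; Z[22]=0
i=23: outside box; Z[23]=0
i=24: outside box; Z[24]=0
i=25: outside box; Z[25]=1 extend→box=[25,26)
i=26: outside box; Z[26]=0
i=27: outside box; Z[27]=0
i=28: outside box; Z[28]=0
i=29: outside box; Z[29]=1 extend→box=[29,30)
i=30: outside box; Z[30]=0
i=31: outside box; Z[31]=1 extend→box=[31,32)
i=32: outside box; Z[32]=0
i=33: outside box; Z[33]=0
i=34: outside box; Z[34]=0
i=35: outside box; Z[35]=1 extend→box=[35,36)
i=36: outside box; Z[36]=0
i=37: outside box; Z[37]=1 extend→box=[37,38)

[38, 3, 2, 1, 0, 0, 3, 2, 1, 0, 0, 0, 2, 1, 0, 0, 0, 0, 0, 0, 0, 0, 0, 0, 0, 1, 0, 0, 0, 1, 0, 1, 0, 0, 0, 1, 0, 1]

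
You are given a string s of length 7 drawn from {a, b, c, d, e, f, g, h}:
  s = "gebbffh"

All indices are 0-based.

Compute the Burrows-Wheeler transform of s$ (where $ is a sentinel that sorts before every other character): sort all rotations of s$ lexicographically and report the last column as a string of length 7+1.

hebgbf$f

rank  rotation  last
    0  $gebbffh  h
    1  bbffh$ge  e
    2  bffh$geb  b
    3  ebbffh$g  g
    4  ffh$gebb  b
    5  fh$gebbf  f
    6  gebbffh$  $
    7  h$gebbff  f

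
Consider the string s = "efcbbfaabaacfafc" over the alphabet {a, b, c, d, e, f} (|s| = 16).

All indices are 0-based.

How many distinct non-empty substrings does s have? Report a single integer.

sorted suffixes:
  #0 SA[0]=6  'aabaacfafc'
  #1 SA[1]=9  'aacfafc'
  #2 SA[2]=7  'abaacfafc'
  #3 SA[3]=10  'acfafc'
  #4 SA[4]=13  'afc'
  #5 SA[5]=8  'baacfafc'
  #6 SA[6]=3  'bbfaabaacfafc'
  #7 SA[7]=4  'bfaabaacfafc'
  #8 SA[8]=15  'c'
  #9 SA[9]=2  'cbbfaabaacfafc'
  #10 SA[10]=11  'cfafc'
  #11 SA[11]=0  'efcbbfaabaacfafc'
  #12 SA[12]=5  'faabaacfafc'
  #13 SA[13]=12  'fafc'
  #14 SA[14]=14  'fc'
  #15 SA[15]=1  'fcbbfaabaacfafc'

SA = [6, 9, 7, 10, 13, 8, 3, 4, 15, 2, 11, 0, 5, 12, 14, 1]
i: (SA[i-1],SA[i]) lcp shared
  1: (6,9) 2 'aa'
  2: (9,7) 1 'a'
  3: (7,10) 1 'a'
  4: (10,13) 1 'a'
  5: (13,8) 0 ''
  6: (8,3) 1 'b'
  7: (3,4) 1 'b'
  8: (4,15) 0 ''
  9: (15,2) 1 'c'
  10: (2,11) 1 'c'
  11: (11,0) 0 ''
  12: (0,5) 0 ''
  13: (5,12) 2 'fa'
  14: (12,14) 1 'f'
  15: (14,1) 2 'fc'

n(n+1)/2 = 16·17/2 = 136
Σ LCP = 0 + 2 + 1 + 1 + 1 + 0 + 1 + 1 + 0 + 1 + 1 + 0 + 0 + 2 + 1 + 2 = 14
distinct = 136 − 14 = 122

122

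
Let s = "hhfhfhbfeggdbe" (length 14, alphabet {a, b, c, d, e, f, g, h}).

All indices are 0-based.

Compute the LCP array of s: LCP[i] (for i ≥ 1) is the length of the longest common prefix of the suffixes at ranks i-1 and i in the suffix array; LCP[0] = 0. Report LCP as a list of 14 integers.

rank | idx | suffix
   0 |  12 | be
   1 |   6 | bfeggdbe
   2 |  11 | dbe
   3 |  13 | e
   4 |   8 | eggdbe
   5 |   7 | feggdbe
   6 |   4 | fhbfeggdbe
   7 |   2 | fhfhbfeggdbe
   8 |  10 | gdbe
   9 |   9 | ggdbe
  10 |   5 | hbfeggdbe
  11 |   3 | hfhbfeggdbe
  12 |   1 | hfhfhbfeggdbe
  13 |   0 | hhfhfhbfeggdbe

SA = [12, 6, 11, 13, 8, 7, 4, 2, 10, 9, 5, 3, 1, 0]
[i] adj suffixes → lcp
  [1] 12/6 → 1 ('b')
  [2] 6/11 → 0 ('')
  [3] 11/13 → 0 ('')
  [4] 13/8 → 1 ('e')
  [5] 8/7 → 0 ('')
  [6] 7/4 → 1 ('f')
  [7] 4/2 → 2 ('fh')
  [8] 2/10 → 0 ('')
  [9] 10/9 → 1 ('g')
  [10] 9/5 → 0 ('')
  [11] 5/3 → 1 ('h')
  [12] 3/1 → 3 ('hfh')
  [13] 1/0 → 1 ('h')

[0, 1, 0, 0, 1, 0, 1, 2, 0, 1, 0, 1, 3, 1]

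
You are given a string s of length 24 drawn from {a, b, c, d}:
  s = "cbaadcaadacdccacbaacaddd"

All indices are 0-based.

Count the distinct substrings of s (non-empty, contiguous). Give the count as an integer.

rank→(start, suffix):
  0 → (17, 'aacaddd')
  1 → (6, 'aadacdccacbaacaddd')
  2 → (2, 'aadcaadacdccacbaacaddd')
  3 → (18, 'acaddd')
  4 → (14, 'acbaacaddd')
  5 → (9, 'acdccacbaacaddd')
  6 → (7, 'adacdccacbaacaddd')
  7 → (3, 'adcaadacdccacbaacaddd')
  8 → (20, 'addd')
  9 → (16, 'baacaddd')
  10 → (1, 'baadcaadacdccacbaacaddd')
  11 → (5, 'caadacdccacbaacaddd')
  12 → (13, 'cacbaacaddd')
  13 → (19, 'caddd')
  14 → (15, 'cbaacaddd')
  15 → (0, 'cbaadcaadacdccacbaacaddd')
  16 → (12, 'ccacbaacaddd')
  17 → (10, 'cdccacbaacaddd')
  18 → (23, 'd')
  19 → (8, 'dacdccacbaacaddd')
  20 → (4, 'dcaadacdccacbaacaddd')
  21 → (11, 'dccacbaacaddd')
  22 → (22, 'dd')
  23 → (21, 'ddd')

SA = [17, 6, 2, 18, 14, 9, 7, 3, 20, 16, 1, 5, 13, 19, 15, 0, 12, 10, 23, 8, 4, 11, 22, 21]
[i] adj suffixes → lcp
  [1] 17/6 → 2 ('aa')
  [2] 6/2 → 3 ('aad')
  [3] 2/18 → 1 ('a')
  [4] 18/14 → 2 ('ac')
  [5] 14/9 → 2 ('ac')
  [6] 9/7 → 1 ('a')
  [7] 7/3 → 2 ('ad')
  [8] 3/20 → 2 ('ad')
  [9] 20/16 → 0 ('')
  [10] 16/1 → 3 ('baa')
  [11] 1/5 → 0 ('')
  [12] 5/13 → 2 ('ca')
  [13] 13/19 → 2 ('ca')
  [14] 19/15 → 1 ('c')
  [15] 15/0 → 4 ('cbaa')
  [16] 0/12 → 1 ('c')
  [17] 12/10 → 1 ('c')
  [18] 10/23 → 0 ('')
  [19] 23/8 → 1 ('d')
  [20] 8/4 → 1 ('d')
  [21] 4/11 → 2 ('dc')
  [22] 11/22 → 1 ('d')
  [23] 22/21 → 2 ('dd')

n(n+1)/2 = 24·25/2 = 300
Σ LCP = 0 + 2 + 3 + 1 + 2 + 2 + 1 + 2 + 2 + 0 + 3 + 0 + 2 + 2 + 1 + 4 + 1 + 1 + 0 + 1 + 1 + 2 + 1 + 2 = 36
distinct = 300 − 36 = 264

264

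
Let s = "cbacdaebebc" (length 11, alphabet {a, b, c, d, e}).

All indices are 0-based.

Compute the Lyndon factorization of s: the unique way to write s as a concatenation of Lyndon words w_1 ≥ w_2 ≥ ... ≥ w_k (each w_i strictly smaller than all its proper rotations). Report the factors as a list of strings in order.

emit factor 1: 'c' (i=0, period=1)
emit factor 2: 'b' (i=1, period=1)
emit factor 3: 'acdaebebc' (i=2, period=9)

["c", "b", "acdaebebc"]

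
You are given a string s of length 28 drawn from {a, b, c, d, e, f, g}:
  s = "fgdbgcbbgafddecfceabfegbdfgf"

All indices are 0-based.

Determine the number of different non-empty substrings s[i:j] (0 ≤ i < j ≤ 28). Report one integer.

383

rank→(start, suffix):
  0 → (18, 'abfegbdfgf')
  1 → (9, 'afddecfceabfegbdfgf')
  2 → (6, 'bbgafddecfceabfegbdfgf')
  3 → (23, 'bdfgf')
  4 → (19, 'bfegbdfgf')
  5 → (7, 'bgafddecfceabfegbdfgf')
  6 → (3, 'bgcbbgafddecfceabfegbdfgf')
  7 → (5, 'cbbgafddecfceabfegbdfgf')
  8 → (16, 'ceabfegbdfgf')
  9 → (14, 'cfceabfegbdfgf')
  10 → (2, 'dbgcbbgafddecfceabfegbdfgf')
  11 → (11, 'ddecfceabfegbdfgf')
  12 → (12, 'decfceabfegbdfgf')
  13 → (24, 'dfgf')
  14 → (17, 'eabfegbdfgf')
  15 → (13, 'ecfceabfegbdfgf')
  16 → (21, 'egbdfgf')
  17 → (27, 'f')
  18 → (15, 'fceabfegbdfgf')
  19 → (10, 'fddecfceabfegbdfgf')
  20 → (20, 'fegbdfgf')
  21 → (0, 'fgdbgcbbgafddecfceabfegbdfgf')
  22 → (25, 'fgf')
  23 → (8, 'gafddecfceabfegbdfgf')
  24 → (22, 'gbdfgf')
  25 → (4, 'gcbbgafddecfceabfegbdfgf')
  26 → (1, 'gdbgcbbgafddecfceabfegbdfgf')
  27 → (26, 'gf')

SA = [18, 9, 6, 23, 19, 7, 3, 5, 16, 14, 2, 11, 12, 24, 17, 13, 21, 27, 15, 10, 20, 0, 25, 8, 22, 4, 1, 26]
rank  pair      lcp
   1  s[18:],s[9:]  1  'a'
   2  s[9:],s[6:]  0  ''
   3  s[6:],s[23:]  1  'b'
   4  s[23:],s[19:]  1  'b'
   5  s[19:],s[7:]  1  'b'
   6  s[7:],s[3:]  2  'bg'
   7  s[3:],s[5:]  0  ''
   8  s[5:],s[16:]  1  'c'
   9  s[16:],s[14:]  1  'c'
  10  s[14:],s[2:]  0  ''
  11  s[2:],s[11:]  1  'd'
  12  s[11:],s[12:]  1  'd'
  13  s[12:],s[24:]  1  'd'
  14  s[24:],s[17:]  0  ''
  15  s[17:],s[13:]  1  'e'
  16  s[13:],s[21:]  1  'e'
  17  s[21:],s[27:]  0  ''
  18  s[27:],s[15:]  1  'f'
  19  s[15:],s[10:]  1  'f'
  20  s[10:],s[20:]  1  'f'
  21  s[20:],s[0:]  1  'f'
  22  s[0:],s[25:]  2  'fg'
  23  s[25:],s[8:]  0  ''
  24  s[8:],s[22:]  1  'g'
  25  s[22:],s[4:]  1  'g'
  26  s[4:],s[1:]  1  'g'
  27  s[1:],s[26:]  1  'g'

n(n+1)/2 = 28·29/2 = 406
Σ LCP = 0 + 1 + 0 + 1 + 1 + 1 + 2 + 0 + 1 + 1 + 0 + 1 + 1 + 1 + 0 + 1 + 1 + 0 + 1 + 1 + 1 + 1 + 2 + 0 + 1 + 1 + 1 + 1 = 23
distinct = 406 − 23 = 383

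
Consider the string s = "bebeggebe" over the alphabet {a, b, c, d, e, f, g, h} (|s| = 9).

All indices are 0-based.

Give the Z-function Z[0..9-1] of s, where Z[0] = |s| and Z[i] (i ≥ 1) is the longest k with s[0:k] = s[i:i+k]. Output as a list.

Z[0]=9
i=1: outside box; Z[1]=0
i=2: outside box; Z[2]=2 scan→box=[2,4)
i=3: min(r-i=1, Z[1]=0)=0; Z[3]=0
i=4: outside box; Z[4]=0
i=5: outside box; Z[5]=0
i=6: outside box; Z[6]=0
i=7: outside box; Z[7]=2 scan→box=[7,9)
i=8: min(r-i=1, Z[1]=0)=0; Z[8]=0

[9, 0, 2, 0, 0, 0, 0, 2, 0]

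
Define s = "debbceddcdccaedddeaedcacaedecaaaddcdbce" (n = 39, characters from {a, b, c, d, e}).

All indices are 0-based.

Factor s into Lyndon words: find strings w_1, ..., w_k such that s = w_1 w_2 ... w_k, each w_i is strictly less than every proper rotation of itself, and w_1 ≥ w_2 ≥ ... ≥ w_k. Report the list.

emit factor 1: 'de' (i=0, period=2)
emit factor 2: 'bbceddcdcc' (i=2, period=10)
emit factor 3: 'aeddde' (i=12, period=6)
emit factor 4: 'aedc' (i=18, period=4)
emit factor 5: 'acaedec' (i=22, period=7)
emit factor 6: 'aaaddcdbce' (i=29, period=10)

["de", "bbceddcdcc", "aeddde", "aedc", "acaedec", "aaaddcdbce"]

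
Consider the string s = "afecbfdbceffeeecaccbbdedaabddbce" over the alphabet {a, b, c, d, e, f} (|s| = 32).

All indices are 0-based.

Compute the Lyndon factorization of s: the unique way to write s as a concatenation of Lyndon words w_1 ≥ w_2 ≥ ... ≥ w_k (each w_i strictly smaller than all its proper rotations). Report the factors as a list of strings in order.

emit factor 1: 'afecbfdbceffeeec' (i=0, period=16)
emit factor 2: 'accbbded' (i=16, period=8)
emit factor 3: 'aabddbce' (i=24, period=8)

["afecbfdbceffeeec", "accbbded", "aabddbce"]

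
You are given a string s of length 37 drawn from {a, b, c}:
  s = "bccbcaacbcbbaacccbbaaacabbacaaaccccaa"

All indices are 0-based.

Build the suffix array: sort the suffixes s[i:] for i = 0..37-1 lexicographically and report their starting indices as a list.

rank→(start, suffix):
  0 → (36, 'a')
  1 → (35, 'aa')
  2 → (19, 'aaacabbacaaaccccaa')
  3 → (28, 'aaaccccaa')
  4 → (20, 'aacabbacaaaccccaa')
  5 → (5, 'aacbcbbaacccbbaaacabbacaaaccccaa')
  6 → (12, 'aacccbbaaacabbacaaaccccaa')
  7 → (29, 'aaccccaa')
  8 → (23, 'abbacaaaccccaa')
  9 → (26, 'acaaaccccaa')
  10 → (21, 'acabbacaaaccccaa')
  11 → (6, 'acbcbbaacccbbaaacabbacaaaccccaa')
  12 → (13, 'acccbbaaacabbacaaaccccaa')
  13 → (30, 'accccaa')
  14 → (18, 'baaacabbacaaaccccaa')
  15 → (11, 'baacccbbaaacabbacaaaccccaa')
  16 → (25, 'bacaaaccccaa')
  17 → (17, 'bbaaacabbacaaaccccaa')
  18 → (10, 'bbaacccbbaaacabbacaaaccccaa')
  19 → (24, 'bbacaaaccccaa')
  20 → (3, 'bcaacbcbbaacccbbaaacabbacaaaccccaa')
  21 → (8, 'bcbbaacccbbaaacabbacaaaccccaa')
  22 → (0, 'bccbcaacbcbbaacccbbaaacabbacaaaccccaa')
  23 → (34, 'caa')
  24 → (27, 'caaaccccaa')
  25 → (4, 'caacbcbbaacccbbaaacabbacaaaccccaa')
  26 → (22, 'cabbacaaaccccaa')
  27 → (16, 'cbbaaacabbacaaaccccaa')
  28 → (9, 'cbbaacccbbaaacabbacaaaccccaa')
  29 → (2, 'cbcaacbcbbaacccbbaaacabbacaaaccccaa')
  30 → (7, 'cbcbbaacccbbaaacabbacaaaccccaa')
  31 → (33, 'ccaa')
  32 → (15, 'ccbbaaacabbacaaaccccaa')
  33 → (1, 'ccbcaacbcbbaacccbbaaacabbacaaaccccaa')
  34 → (32, 'cccaa')
  35 → (14, 'cccbbaaacabbacaaaccccaa')
  36 → (31, 'ccccaa')

[36, 35, 19, 28, 20, 5, 12, 29, 23, 26, 21, 6, 13, 30, 18, 11, 25, 17, 10, 24, 3, 8, 0, 34, 27, 4, 22, 16, 9, 2, 7, 33, 15, 1, 32, 14, 31]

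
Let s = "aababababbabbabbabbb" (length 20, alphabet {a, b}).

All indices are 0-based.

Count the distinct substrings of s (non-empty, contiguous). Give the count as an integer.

131

rank→(start, suffix):
  0 → (0, 'aababababbabbabbabbb')
  1 → (1, 'ababababbabbabbabbb')
  2 → (3, 'abababbabbabbabbb')
  3 → (5, 'ababbabbabbabbb')
  4 → (7, 'abbabbabbabbb')
  5 → (10, 'abbabbabbb')
  6 → (13, 'abbabbb')
  7 → (16, 'abbb')
  8 → (19, 'b')
  9 → (2, 'babababbabbabbabbb')
  10 → (4, 'bababbabbabbabbb')
  11 → (6, 'babbabbabbabbb')
  12 → (9, 'babbabbabbb')
  13 → (12, 'babbabbb')
  14 → (15, 'babbb')
  15 → (18, 'bb')
  16 → (8, 'bbabbabbabbb')
  17 → (11, 'bbabbabbb')
  18 → (14, 'bbabbb')
  19 → (17, 'bbb')

SA = [0, 1, 3, 5, 7, 10, 13, 16, 19, 2, 4, 6, 9, 12, 15, 18, 8, 11, 14, 17]
[i] adj suffixes → lcp
  [1] 0/1 → 1 ('a')
  [2] 1/3 → 6 ('ababab')
  [3] 3/5 → 4 ('abab')
  [4] 5/7 → 2 ('ab')
  [5] 7/10 → 9 ('abbabbabb')
  [6] 10/13 → 6 ('abbabb')
  [7] 13/16 → 3 ('abb')
  [8] 16/19 → 0 ('')
  [9] 19/2 → 1 ('b')
  [10] 2/4 → 5 ('babab')
  [11] 4/6 → 3 ('bab')
  [12] 6/9 → 10 ('babbabbabb')
  [13] 9/12 → 7 ('babbabb')
  [14] 12/15 → 4 ('babb')
  [15] 15/18 → 1 ('b')
  [16] 18/8 → 2 ('bb')
  [17] 8/11 → 8 ('bbabbabb')
  [18] 11/14 → 5 ('bbabb')
  [19] 14/17 → 2 ('bb')

n(n+1)/2 = 20·21/2 = 210
Σ LCP = 0 + 1 + 6 + 4 + 2 + 9 + 6 + 3 + 0 + 1 + 5 + 3 + 10 + 7 + 4 + 1 + 2 + 8 + 5 + 2 = 79
distinct = 210 − 79 = 131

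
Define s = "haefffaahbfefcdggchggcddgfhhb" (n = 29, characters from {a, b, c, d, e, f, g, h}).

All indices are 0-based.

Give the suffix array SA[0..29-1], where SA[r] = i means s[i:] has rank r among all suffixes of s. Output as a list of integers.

rank | idx | suffix
   0 |   6 | aahbfefcdggchggcddgfhhb
   1 |   1 | aefffaahbfefcdggchggcddgfhhb
   2 |   7 | ahbfefcdggchggcddgfhhb
   3 |  28 | b
   4 |   9 | bfefcdggchggcddgfhhb
   5 |  21 | cddgfhhb
   6 |  13 | cdggchggcddgfhhb
   7 |  17 | chggcddgfhhb
   8 |  22 | ddgfhhb
   9 |  23 | dgfhhb
  10 |  14 | dggchggcddgfhhb
  11 |  11 | efcdggchggcddgfhhb
  12 |   2 | efffaahbfefcdggchggcddgfhhb
  13 |   5 | faahbfefcdggchggcddgfhhb
  14 |  12 | fcdggchggcddgfhhb
  15 |  10 | fefcdggchggcddgfhhb
  16 |   4 | ffaahbfefcdggchggcddgfhhb
  17 |   3 | fffaahbfefcdggchggcddgfhhb
  18 |  25 | fhhb
  19 |  20 | gcddgfhhb
  20 |  16 | gchggcddgfhhb
  21 |  24 | gfhhb
  22 |  19 | ggcddgfhhb
  23 |  15 | ggchggcddgfhhb
  24 |   0 | haefffaahbfefcdggchggcddgfhhb
  25 |  27 | hb
  26 |   8 | hbfefcdggchggcddgfhhb
  27 |  18 | hggcddgfhhb
  28 |  26 | hhb

[6, 1, 7, 28, 9, 21, 13, 17, 22, 23, 14, 11, 2, 5, 12, 10, 4, 3, 25, 20, 16, 24, 19, 15, 0, 27, 8, 18, 26]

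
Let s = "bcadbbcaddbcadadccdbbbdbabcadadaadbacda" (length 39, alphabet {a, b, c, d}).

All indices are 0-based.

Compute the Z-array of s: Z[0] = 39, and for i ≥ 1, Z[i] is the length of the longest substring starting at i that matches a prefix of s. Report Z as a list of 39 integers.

Z[0]=39
i=1: outside box; Z[1]=0
i=2: outside box; Z[2]=0
i=3: outside box; Z[3]=0
i=4: outside box; Z[4]=1 extend→box=[4,5)
i=5: outside box; Z[5]=4 extend→box=[5,9)
i=6: min(r-i=3, Z[1]=0)=0; Z[6]=0
i=7: min(r-i=2, Z[2]=0)=0; Z[7]=0
i=8: min(r-i=1, Z[3]=0)=0; Z[8]=0
i=9: outside box; Z[9]=0
i=10: outside box; Z[10]=4 extend→box=[10,14)
i=11: min(r-i=3, Z[1]=0)=0; Z[11]=0
i=12: min(r-i=2, Z[2]=0)=0; Z[12]=0
i=13: min(r-i=1, Z[3]=0)=0; Z[13]=0
i=14: outside box; Z[14]=0
i=15: outside box; Z[15]=0
i=16: outside box; Z[16]=0
i=17: outside box; Z[17]=0
i=18: outside box; Z[18]=0
i=19: outside box; Z[19]=1 extend→box=[19,20)
i=20: outside box; Z[20]=1 extend→box=[20,21)
i=21: outside box; Z[21]=1 extend→box=[21,22)
i=22: outside box; Z[22]=0
i=23: outside box; Z[23]=1 extend→box=[23,24)
i=24: outside box; Z[24]=0
i=25: outside box; Z[25]=4 extend→box=[25,29)
i=26: min(r-i=3, Z[1]=0)=0; Z[26]=0
i=27: min(r-i=2, Z[2]=0)=0; Z[27]=0
i=28: min(r-i=1, Z[3]=0)=0; Z[28]=0
i=29: outside box; Z[29]=0
i=30: outside box; Z[30]=0
i=31: outside box; Z[31]=0
i=32: outside box; Z[32]=0
i=33: outside box; Z[33]=0
i=34: outside box; Z[34]=1 extend→box=[34,35)
i=35: outside box; Z[35]=0
i=36: outside box; Z[36]=0
i=37: outside box; Z[37]=0
i=38: outside box; Z[38]=0

[39, 0, 0, 0, 1, 4, 0, 0, 0, 0, 4, 0, 0, 0, 0, 0, 0, 0, 0, 1, 1, 1, 0, 1, 0, 4, 0, 0, 0, 0, 0, 0, 0, 0, 1, 0, 0, 0, 0]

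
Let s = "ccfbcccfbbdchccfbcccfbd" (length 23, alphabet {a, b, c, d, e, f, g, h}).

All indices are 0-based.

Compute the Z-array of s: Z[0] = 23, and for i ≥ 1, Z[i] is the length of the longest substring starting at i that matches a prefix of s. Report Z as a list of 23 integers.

Z[0]=23
i=1: outside box; Z[1]=1 grow→box=[1,2)
i=2: outside box; Z[2]=0
i=3: outside box; Z[3]=0
i=4: outside box; Z[4]=2 grow→box=[4,6)
i=5: min(r-i=1, Z[1]=1)=1; Z[5]=4 grow→box=[5,9)
i=6: min(r-i=3, Z[1]=1)=1; Z[6]=1
i=7: min(r-i=2, Z[2]=0)=0; Z[7]=0
i=8: min(r-i=1, Z[3]=0)=0; Z[8]=0
i=9: outside box; Z[9]=0
i=10: outside box; Z[10]=0
i=11: outside box; Z[11]=1 grow→box=[11,12)
i=12: outside box; Z[12]=0
i=13: outside box; Z[13]=9 grow→box=[13,22)
i=14: min(r-i=8, Z[1]=1)=1; Z[14]=1
i=15: min(r-i=7, Z[2]=0)=0; Z[15]=0
i=16: min(r-i=6, Z[3]=0)=0; Z[16]=0
i=17: min(r-i=5, Z[4]=2)=2; Z[17]=2
i=18: min(r-i=4, Z[5]=4)=4; Z[18]=4
i=19: min(r-i=3, Z[6]=1)=1; Z[19]=1
i=20: min(r-i=2, Z[7]=0)=0; Z[20]=0
i=21: min(r-i=1, Z[8]=0)=0; Z[21]=0
i=22: outside box; Z[22]=0

[23, 1, 0, 0, 2, 4, 1, 0, 0, 0, 0, 1, 0, 9, 1, 0, 0, 2, 4, 1, 0, 0, 0]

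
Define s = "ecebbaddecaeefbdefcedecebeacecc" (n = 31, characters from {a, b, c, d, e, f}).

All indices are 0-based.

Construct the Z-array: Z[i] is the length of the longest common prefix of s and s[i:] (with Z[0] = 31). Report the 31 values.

Z[0]=31
i=1: fresh scan; Z[1]=0
i=2: fresh scan; Z[2]=1 grow→box=[2,3)
i=3: fresh scan; Z[3]=0
i=4: fresh scan; Z[4]=0
i=5: fresh scan; Z[5]=0
i=6: fresh scan; Z[6]=0
i=7: fresh scan; Z[7]=0
i=8: fresh scan; Z[8]=2 grow→box=[8,10)
i=9: min(r-i=1, Z[1]=0)=0; Z[9]=0
i=10: fresh scan; Z[10]=0
i=11: fresh scan; Z[11]=1 grow→box=[11,12)
i=12: fresh scan; Z[12]=1 grow→box=[12,13)
i=13: fresh scan; Z[13]=0
i=14: fresh scan; Z[14]=0
i=15: fresh scan; Z[15]=0
i=16: fresh scan; Z[16]=1 grow→box=[16,17)
i=17: fresh scan; Z[17]=0
i=18: fresh scan; Z[18]=0
i=19: fresh scan; Z[19]=1 grow→box=[19,20)
i=20: fresh scan; Z[20]=0
i=21: fresh scan; Z[21]=4 grow→box=[21,25)
i=22: min(r-i=3, Z[1]=0)=0; Z[22]=0
i=23: min(r-i=2, Z[2]=1)=1; Z[23]=1
i=24: min(r-i=1, Z[3]=0)=0; Z[24]=0
i=25: fresh scan; Z[25]=1 grow→box=[25,26)
i=26: fresh scan; Z[26]=0
i=27: fresh scan; Z[27]=0
i=28: fresh scan; Z[28]=2 grow→box=[28,30)
i=29: min(r-i=1, Z[1]=0)=0; Z[29]=0
i=30: fresh scan; Z[30]=0

[31, 0, 1, 0, 0, 0, 0, 0, 2, 0, 0, 1, 1, 0, 0, 0, 1, 0, 0, 1, 0, 4, 0, 1, 0, 1, 0, 0, 2, 0, 0]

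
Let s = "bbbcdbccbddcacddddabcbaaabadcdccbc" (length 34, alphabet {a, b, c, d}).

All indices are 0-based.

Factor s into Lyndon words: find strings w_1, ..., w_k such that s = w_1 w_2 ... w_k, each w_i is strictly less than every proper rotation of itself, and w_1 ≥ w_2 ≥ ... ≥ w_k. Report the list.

["bbbcdbccbddc", "acdddd", "abcb", "aaabadcdccbc"]

emit factor 1: 'bbbcdbccbddc' (i=0, period=12)
emit factor 2: 'acdddd' (i=12, period=6)
emit factor 3: 'abcb' (i=18, period=4)
emit factor 4: 'aaabadcdccbc' (i=22, period=12)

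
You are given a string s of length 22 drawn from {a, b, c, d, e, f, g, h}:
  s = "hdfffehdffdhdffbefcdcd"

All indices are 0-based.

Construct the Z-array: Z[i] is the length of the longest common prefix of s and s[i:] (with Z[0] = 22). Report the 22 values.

Z[0]=22
i=1: fresh scan; Z[1]=0
i=2: fresh scan; Z[2]=0
i=3: fresh scan; Z[3]=0
i=4: fresh scan; Z[4]=0
i=5: fresh scan; Z[5]=0
i=6: fresh scan; Z[6]=4 grow→box=[6,10)
i=7: min(r-i=3, Z[1]=0)=0; Z[7]=0
i=8: min(r-i=2, Z[2]=0)=0; Z[8]=0
i=9: min(r-i=1, Z[3]=0)=0; Z[9]=0
i=10: fresh scan; Z[10]=0
i=11: fresh scan; Z[11]=4 grow→box=[11,15)
i=12: min(r-i=3, Z[1]=0)=0; Z[12]=0
i=13: min(r-i=2, Z[2]=0)=0; Z[13]=0
i=14: min(r-i=1, Z[3]=0)=0; Z[14]=0
i=15: fresh scan; Z[15]=0
i=16: fresh scan; Z[16]=0
i=17: fresh scan; Z[17]=0
i=18: fresh scan; Z[18]=0
i=19: fresh scan; Z[19]=0
i=20: fresh scan; Z[20]=0
i=21: fresh scan; Z[21]=0

[22, 0, 0, 0, 0, 0, 4, 0, 0, 0, 0, 4, 0, 0, 0, 0, 0, 0, 0, 0, 0, 0]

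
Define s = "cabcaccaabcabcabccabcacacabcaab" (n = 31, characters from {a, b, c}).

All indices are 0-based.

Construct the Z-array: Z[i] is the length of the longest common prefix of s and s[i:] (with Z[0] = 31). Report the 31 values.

[31, 0, 0, 2, 0, 1, 2, 0, 0, 0, 5, 0, 0, 4, 0, 0, 1, 6, 0, 0, 2, 0, 2, 0, 5, 0, 0, 2, 0, 0, 0]

Z[0]=31
i=1: i≥r, start 0; Z[1]=0
i=2: i≥r, start 0; Z[2]=0
i=3: i≥r, start 0; Z[3]=2 scan→box=[3,5)
i=4: min(r-i=1, Z[1]=0)=0; Z[4]=0
i=5: i≥r, start 0; Z[5]=1 scan→box=[5,6)
i=6: i≥r, start 0; Z[6]=2 scan→box=[6,8)
i=7: min(r-i=1, Z[1]=0)=0; Z[7]=0
i=8: i≥r, start 0; Z[8]=0
i=9: i≥r, start 0; Z[9]=0
i=10: i≥r, start 0; Z[10]=5 scan→box=[10,15)
i=11: min(r-i=4, Z[1]=0)=0; Z[11]=0
i=12: min(r-i=3, Z[2]=0)=0; Z[12]=0
i=13: min(r-i=2, Z[3]=2)=2; Z[13]=4 scan→box=[13,17)
i=14: min(r-i=3, Z[1]=0)=0; Z[14]=0
i=15: min(r-i=2, Z[2]=0)=0; Z[15]=0
i=16: min(r-i=1, Z[3]=2)=1; Z[16]=1
i=17: i≥r, start 0; Z[17]=6 scan→box=[17,23)
i=18: min(r-i=5, Z[1]=0)=0; Z[18]=0
i=19: min(r-i=4, Z[2]=0)=0; Z[19]=0
i=20: min(r-i=3, Z[3]=2)=2; Z[20]=2
i=21: min(r-i=2, Z[4]=0)=0; Z[21]=0
i=22: min(r-i=1, Z[5]=1)=1; Z[22]=2 scan→box=[22,24)
i=23: min(r-i=1, Z[1]=0)=0; Z[23]=0
i=24: i≥r, start 0; Z[24]=5 scan→box=[24,29)
i=25: min(r-i=4, Z[1]=0)=0; Z[25]=0
i=26: min(r-i=3, Z[2]=0)=0; Z[26]=0
i=27: min(r-i=2, Z[3]=2)=2; Z[27]=2
i=28: min(r-i=1, Z[4]=0)=0; Z[28]=0
i=29: i≥r, start 0; Z[29]=0
i=30: i≥r, start 0; Z[30]=0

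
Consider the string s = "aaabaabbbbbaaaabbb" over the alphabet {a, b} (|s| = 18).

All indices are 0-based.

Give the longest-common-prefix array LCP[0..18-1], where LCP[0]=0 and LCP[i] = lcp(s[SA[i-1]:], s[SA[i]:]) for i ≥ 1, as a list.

[0, 3, 4, 2, 3, 5, 1, 2, 4, 0, 1, 3, 1, 2, 2, 3, 3, 4]

rank | idx | suffix
   0 |  11 | aaaabbb
   1 |   0 | aaabaabbbbbaaaabbb
   2 |  12 | aaabbb
   3 |   1 | aabaabbbbbaaaabbb
   4 |  13 | aabbb
   5 |   4 | aabbbbbaaaabbb
   6 |   2 | abaabbbbbaaaabbb
   7 |  14 | abbb
   8 |   5 | abbbbbaaaabbb
   9 |  17 | b
  10 |  10 | baaaabbb
  11 |   3 | baabbbbbaaaabbb
  12 |  16 | bb
  13 |   9 | bbaaaabbb
  14 |  15 | bbb
  15 |   8 | bbbaaaabbb
  16 |   7 | bbbbaaaabbb
  17 |   6 | bbbbbaaaabbb

SA = [11, 0, 12, 1, 13, 4, 2, 14, 5, 17, 10, 3, 16, 9, 15, 8, 7, 6]
[i] adj suffixes → lcp
  [1] 11/0 → 3 ('aaa')
  [2] 0/12 → 4 ('aaab')
  [3] 12/1 → 2 ('aa')
  [4] 1/13 → 3 ('aab')
  [5] 13/4 → 5 ('aabbb')
  [6] 4/2 → 1 ('a')
  [7] 2/14 → 2 ('ab')
  [8] 14/5 → 4 ('abbb')
  [9] 5/17 → 0 ('')
  [10] 17/10 → 1 ('b')
  [11] 10/3 → 3 ('baa')
  [12] 3/16 → 1 ('b')
  [13] 16/9 → 2 ('bb')
  [14] 9/15 → 2 ('bb')
  [15] 15/8 → 3 ('bbb')
  [16] 8/7 → 3 ('bbb')
  [17] 7/6 → 4 ('bbbb')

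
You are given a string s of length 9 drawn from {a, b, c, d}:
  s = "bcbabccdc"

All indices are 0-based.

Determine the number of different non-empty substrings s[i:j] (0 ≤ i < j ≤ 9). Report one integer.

rank | idx | suffix
   0 |   3 | abccdc
   1 |   2 | babccdc
   2 |   0 | bcbabccdc
   3 |   4 | bccdc
   4 |   8 | c
   5 |   1 | cbabccdc
   6 |   5 | ccdc
   7 |   6 | cdc
   8 |   7 | dc

SA = [3, 2, 0, 4, 8, 1, 5, 6, 7]
rank  pair      lcp
   1  s[3:],s[2:]  0  ''
   2  s[2:],s[0:]  1  'b'
   3  s[0:],s[4:]  2  'bc'
   4  s[4:],s[8:]  0  ''
   5  s[8:],s[1:]  1  'c'
   6  s[1:],s[5:]  1  'c'
   7  s[5:],s[6:]  1  'c'
   8  s[6:],s[7:]  0  ''

n(n+1)/2 = 9·10/2 = 45
Σ LCP = 0 + 0 + 1 + 2 + 0 + 1 + 1 + 1 + 0 = 6
distinct = 45 − 6 = 39

39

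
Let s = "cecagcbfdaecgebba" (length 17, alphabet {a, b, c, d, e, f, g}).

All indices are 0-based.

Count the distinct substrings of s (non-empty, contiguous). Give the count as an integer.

142

rank | idx | suffix
   0 |  16 | a
   1 |   9 | aecgebba
   2 |   3 | agcbfdaecgebba
   3 |  15 | ba
   4 |  14 | bba
   5 |   6 | bfdaecgebba
   6 |   2 | cagcbfdaecgebba
   7 |   5 | cbfdaecgebba
   8 |   0 | cecagcbfdaecgebba
   9 |  11 | cgebba
  10 |   8 | daecgebba
  11 |  13 | ebba
  12 |   1 | ecagcbfdaecgebba
  13 |  10 | ecgebba
  14 |   7 | fdaecgebba
  15 |   4 | gcbfdaecgebba
  16 |  12 | gebba

SA = [16, 9, 3, 15, 14, 6, 2, 5, 0, 11, 8, 13, 1, 10, 7, 4, 12]
i: (SA[i-1],SA[i]) lcp shared
  1: (16,9) 1 'a'
  2: (9,3) 1 'a'
  3: (3,15) 0 ''
  4: (15,14) 1 'b'
  5: (14,6) 1 'b'
  6: (6,2) 0 ''
  7: (2,5) 1 'c'
  8: (5,0) 1 'c'
  9: (0,11) 1 'c'
  10: (11,8) 0 ''
  11: (8,13) 0 ''
  12: (13,1) 1 'e'
  13: (1,10) 2 'ec'
  14: (10,7) 0 ''
  15: (7,4) 0 ''
  16: (4,12) 1 'g'

n(n+1)/2 = 17·18/2 = 153
Σ LCP = 0 + 1 + 1 + 0 + 1 + 1 + 0 + 1 + 1 + 1 + 0 + 0 + 1 + 2 + 0 + 0 + 1 = 11
distinct = 153 − 11 = 142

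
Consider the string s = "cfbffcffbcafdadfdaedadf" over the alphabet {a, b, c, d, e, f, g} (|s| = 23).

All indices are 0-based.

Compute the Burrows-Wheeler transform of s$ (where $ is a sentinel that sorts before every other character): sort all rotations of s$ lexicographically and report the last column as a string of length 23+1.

rank  rotation                  last
    0  $cfbffcffbcafdadfdaedadf  f
    1  adf$cfbffcffbcafdadfdaed  d
    2  adfdaedadf$cfbffcffbcafd  d
    3  aedadf$cfbffcffbcafdadfd  d
    4  afdadfdaedadf$cfbffcffbc  c
    5  bcafdadfdaedadf$cfbffcff  f
    6  bffcffbcafdadfdaedadf$cf  f
    7  cafdadfdaedadf$cfbffcffb  b
    8  cfbffcffbcafdadfdaedadf$  $
    9  cffbcafdadfdaedadf$cfbff  f
   10  dadf$cfbffcffbcafdadfdae  e
   11  dadfdaedadf$cfbffcffbcaf  f
   12  daedadf$cfbffcffbcafdadf  f
   13  df$cfbffcffbcafdadfdaeda  a
   14  dfdaedadf$cfbffcffbcafda  a
   15  edadf$cfbffcffbcafdadfda  a
   16  f$cfbffcffbcafdadfdaedad  d
   17  fbcafdadfdaedadf$cfbffcf  f
   18  fbffcffbcafdadfdaedadf$c  c
   19  fcffbcafdadfdaedadf$cfbf  f
   20  fdadfdaedadf$cfbffcffbca  a
   21  fdaedadf$cfbffcffbcafdad  d
   22  ffbcafdadfdaedadf$cfbffc  c
   23  ffcffbcafdadfdaedadf$cfb  b

fdddcffb$feffaaadfcfadcb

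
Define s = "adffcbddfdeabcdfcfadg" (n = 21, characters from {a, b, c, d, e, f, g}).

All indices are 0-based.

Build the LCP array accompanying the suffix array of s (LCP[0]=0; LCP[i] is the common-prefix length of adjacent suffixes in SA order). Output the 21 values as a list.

rank→(start, suffix):
  0 → (11, 'abcdfcfadg')
  1 → (0, 'adffcbddfdeabcdfcfadg')
  2 → (18, 'adg')
  3 → (12, 'bcdfcfadg')
  4 → (5, 'bddfdeabcdfcfadg')
  5 → (4, 'cbddfdeabcdfcfadg')
  6 → (13, 'cdfcfadg')
  7 → (16, 'cfadg')
  8 → (6, 'ddfdeabcdfcfadg')
  9 → (9, 'deabcdfcfadg')
  10 → (14, 'dfcfadg')
  11 → (7, 'dfdeabcdfcfadg')
  12 → (1, 'dffcbddfdeabcdfcfadg')
  13 → (19, 'dg')
  14 → (10, 'eabcdfcfadg')
  15 → (17, 'fadg')
  16 → (3, 'fcbddfdeabcdfcfadg')
  17 → (15, 'fcfadg')
  18 → (8, 'fdeabcdfcfadg')
  19 → (2, 'ffcbddfdeabcdfcfadg')
  20 → (20, 'g')

SA = [11, 0, 18, 12, 5, 4, 13, 16, 6, 9, 14, 7, 1, 19, 10, 17, 3, 15, 8, 2, 20]
rank  pair      lcp
   1  s[11:],s[0:]  1  'a'
   2  s[0:],s[18:]  2  'ad'
   3  s[18:],s[12:]  0  ''
   4  s[12:],s[5:]  1  'b'
   5  s[5:],s[4:]  0  ''
   6  s[4:],s[13:]  1  'c'
   7  s[13:],s[16:]  1  'c'
   8  s[16:],s[6:]  0  ''
   9  s[6:],s[9:]  1  'd'
  10  s[9:],s[14:]  1  'd'
  11  s[14:],s[7:]  2  'df'
  12  s[7:],s[1:]  2  'df'
  13  s[1:],s[19:]  1  'd'
  14  s[19:],s[10:]  0  ''
  15  s[10:],s[17:]  0  ''
  16  s[17:],s[3:]  1  'f'
  17  s[3:],s[15:]  2  'fc'
  18  s[15:],s[8:]  1  'f'
  19  s[8:],s[2:]  1  'f'
  20  s[2:],s[20:]  0  ''

[0, 1, 2, 0, 1, 0, 1, 1, 0, 1, 1, 2, 2, 1, 0, 0, 1, 2, 1, 1, 0]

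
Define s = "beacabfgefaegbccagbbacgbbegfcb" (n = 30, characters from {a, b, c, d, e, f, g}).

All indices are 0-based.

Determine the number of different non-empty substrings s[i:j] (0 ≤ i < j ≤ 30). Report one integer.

433

rank | idx | suffix
   0 |   4 | abfgefaegbccagbbacgbbegfcb
   1 |   2 | acabfgefaegbccagbbacgbbegfcb
   2 |  20 | acgbbegfcb
   3 |  10 | aegbccagbbacgbbegfcb
   4 |  16 | agbbacgbbegfcb
   5 |  29 | b
   6 |  19 | bacgbbegfcb
   7 |  18 | bbacgbbegfcb
   8 |  23 | bbegfcb
   9 |  13 | bccagbbacgbbegfcb
  10 |   0 | beacabfgefaegbccagbbacgbbegfcb
  11 |  24 | begfcb
  12 |   5 | bfgefaegbccagbbacgbbegfcb
  13 |   3 | cabfgefaegbccagbbacgbbegfcb
  14 |  15 | cagbbacgbbegfcb
  15 |  28 | cb
  16 |  14 | ccagbbacgbbegfcb
  17 |  21 | cgbbegfcb
  18 |   1 | eacabfgefaegbccagbbacgbbegfcb
  19 |   8 | efaegbccagbbacgbbegfcb
  20 |  11 | egbccagbbacgbbegfcb
  21 |  25 | egfcb
  22 |   9 | faegbccagbbacgbbegfcb
  23 |  27 | fcb
  24 |   6 | fgefaegbccagbbacgbbegfcb
  25 |  17 | gbbacgbbegfcb
  26 |  22 | gbbegfcb
  27 |  12 | gbccagbbacgbbegfcb
  28 |   7 | gefaegbccagbbacgbbegfcb
  29 |  26 | gfcb

SA = [4, 2, 20, 10, 16, 29, 19, 18, 23, 13, 0, 24, 5, 3, 15, 28, 14, 21, 1, 8, 11, 25, 9, 27, 6, 17, 22, 12, 7, 26]
rank  pair      lcp
   1  s[4:],s[2:]  1  'a'
   2  s[2:],s[20:]  2  'ac'
   3  s[20:],s[10:]  1  'a'
   4  s[10:],s[16:]  1  'a'
   5  s[16:],s[29:]  0  ''
   6  s[29:],s[19:]  1  'b'
   7  s[19:],s[18:]  1  'b'
   8  s[18:],s[23:]  2  'bb'
   9  s[23:],s[13:]  1  'b'
  10  s[13:],s[0:]  1  'b'
  11  s[0:],s[24:]  2  'be'
  12  s[24:],s[5:]  1  'b'
  13  s[5:],s[3:]  0  ''
  14  s[3:],s[15:]  2  'ca'
  15  s[15:],s[28:]  1  'c'
  16  s[28:],s[14:]  1  'c'
  17  s[14:],s[21:]  1  'c'
  18  s[21:],s[1:]  0  ''
  19  s[1:],s[8:]  1  'e'
  20  s[8:],s[11:]  1  'e'
  21  s[11:],s[25:]  2  'eg'
  22  s[25:],s[9:]  0  ''
  23  s[9:],s[27:]  1  'f'
  24  s[27:],s[6:]  1  'f'
  25  s[6:],s[17:]  0  ''
  26  s[17:],s[22:]  3  'gbb'
  27  s[22:],s[12:]  2  'gb'
  28  s[12:],s[7:]  1  'g'
  29  s[7:],s[26:]  1  'g'

n(n+1)/2 = 30·31/2 = 465
Σ LCP = 0 + 1 + 2 + 1 + 1 + 0 + 1 + 1 + 2 + 1 + 1 + 2 + 1 + 0 + 2 + 1 + 1 + 1 + 0 + 1 + 1 + 2 + 0 + 1 + 1 + 0 + 3 + 2 + 1 + 1 = 32
distinct = 465 − 32 = 433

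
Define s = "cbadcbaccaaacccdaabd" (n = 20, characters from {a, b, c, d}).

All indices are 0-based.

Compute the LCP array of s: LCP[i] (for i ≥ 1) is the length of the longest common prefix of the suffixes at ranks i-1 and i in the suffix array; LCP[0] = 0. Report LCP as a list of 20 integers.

[0, 2, 2, 1, 1, 3, 1, 0, 2, 1, 0, 1, 3, 1, 2, 2, 1, 0, 1, 1]

sorted suffixes:
  #0 SA[0]=9  'aaacccdaabd'
  #1 SA[1]=16  'aabd'
  #2 SA[2]=10  'aacccdaabd'
  #3 SA[3]=17  'abd'
  #4 SA[4]=6  'accaaacccdaabd'
  #5 SA[5]=11  'acccdaabd'
  #6 SA[6]=2  'adcbaccaaacccdaabd'
  #7 SA[7]=5  'baccaaacccdaabd'
  #8 SA[8]=1  'badcbaccaaacccdaabd'
  #9 SA[9]=18  'bd'
  #10 SA[10]=8  'caaacccdaabd'
  #11 SA[11]=4  'cbaccaaacccdaabd'
  #12 SA[12]=0  'cbadcbaccaaacccdaabd'
  #13 SA[13]=7  'ccaaacccdaabd'
  #14 SA[14]=12  'cccdaabd'
  #15 SA[15]=13  'ccdaabd'
  #16 SA[16]=14  'cdaabd'
  #17 SA[17]=19  'd'
  #18 SA[18]=15  'daabd'
  #19 SA[19]=3  'dcbaccaaacccdaabd'

SA = [9, 16, 10, 17, 6, 11, 2, 5, 1, 18, 8, 4, 0, 7, 12, 13, 14, 19, 15, 3]
rank  pair      lcp
   1  s[9:],s[16:]  2  'aa'
   2  s[16:],s[10:]  2  'aa'
   3  s[10:],s[17:]  1  'a'
   4  s[17:],s[6:]  1  'a'
   5  s[6:],s[11:]  3  'acc'
   6  s[11:],s[2:]  1  'a'
   7  s[2:],s[5:]  0  ''
   8  s[5:],s[1:]  2  'ba'
   9  s[1:],s[18:]  1  'b'
  10  s[18:],s[8:]  0  ''
  11  s[8:],s[4:]  1  'c'
  12  s[4:],s[0:]  3  'cba'
  13  s[0:],s[7:]  1  'c'
  14  s[7:],s[12:]  2  'cc'
  15  s[12:],s[13:]  2  'cc'
  16  s[13:],s[14:]  1  'c'
  17  s[14:],s[19:]  0  ''
  18  s[19:],s[15:]  1  'd'
  19  s[15:],s[3:]  1  'd'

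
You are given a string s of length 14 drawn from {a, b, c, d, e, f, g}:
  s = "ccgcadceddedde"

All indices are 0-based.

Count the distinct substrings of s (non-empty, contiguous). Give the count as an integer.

90

rank | idx | suffix
   0 |   4 | adceddedde
   1 |   3 | cadceddedde
   2 |   0 | ccgcadceddedde
   3 |   6 | ceddedde
   4 |   1 | cgcadceddedde
   5 |   5 | dceddedde
   6 |  11 | dde
   7 |   8 | ddedde
   8 |  12 | de
   9 |   9 | dedde
  10 |  13 | e
  11 |  10 | edde
  12 |   7 | eddedde
  13 |   2 | gcadceddedde

SA = [4, 3, 0, 6, 1, 5, 11, 8, 12, 9, 13, 10, 7, 2]
rank  pair      lcp
   1  s[4:],s[3:]  0  ''
   2  s[3:],s[0:]  1  'c'
   3  s[0:],s[6:]  1  'c'
   4  s[6:],s[1:]  1  'c'
   5  s[1:],s[5:]  0  ''
   6  s[5:],s[11:]  1  'd'
   7  s[11:],s[8:]  3  'dde'
   8  s[8:],s[12:]  1  'd'
   9  s[12:],s[9:]  2  'de'
  10  s[9:],s[13:]  0  ''
  11  s[13:],s[10:]  1  'e'
  12  s[10:],s[7:]  4  'edde'
  13  s[7:],s[2:]  0  ''

n(n+1)/2 = 14·15/2 = 105
Σ LCP = 0 + 0 + 1 + 1 + 1 + 0 + 1 + 3 + 1 + 2 + 0 + 1 + 4 + 0 = 15
distinct = 105 − 15 = 90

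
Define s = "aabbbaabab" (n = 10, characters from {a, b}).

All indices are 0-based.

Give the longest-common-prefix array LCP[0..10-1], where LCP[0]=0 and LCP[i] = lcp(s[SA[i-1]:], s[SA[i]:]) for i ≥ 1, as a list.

[0, 3, 1, 2, 2, 0, 1, 2, 1, 2]

rank | idx | suffix
   0 |   5 | aabab
   1 |   0 | aabbbaabab
   2 |   8 | ab
   3 |   6 | abab
   4 |   1 | abbbaabab
   5 |   9 | b
   6 |   4 | baabab
   7 |   7 | bab
   8 |   3 | bbaabab
   9 |   2 | bbbaabab

SA = [5, 0, 8, 6, 1, 9, 4, 7, 3, 2]
i: (SA[i-1],SA[i]) lcp shared
  1: (5,0) 3 'aab'
  2: (0,8) 1 'a'
  3: (8,6) 2 'ab'
  4: (6,1) 2 'ab'
  5: (1,9) 0 ''
  6: (9,4) 1 'b'
  7: (4,7) 2 'ba'
  8: (7,3) 1 'b'
  9: (3,2) 2 'bb'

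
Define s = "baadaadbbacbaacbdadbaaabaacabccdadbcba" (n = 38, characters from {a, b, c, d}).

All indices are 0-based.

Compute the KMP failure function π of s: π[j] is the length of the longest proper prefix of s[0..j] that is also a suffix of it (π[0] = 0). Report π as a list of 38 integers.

[0, 0, 0, 0, 0, 0, 0, 1, 1, 2, 0, 1, 2, 3, 0, 1, 0, 0, 0, 1, 2, 3, 0, 1, 2, 3, 0, 0, 1, 0, 0, 0, 0, 0, 1, 0, 1, 2]

π[0] = 0
j=1 s[j]='a': π[1]=0 (border '')
j=2 s[j]='a': π[2]=0 (border '')
j=3 s[j]='d': π[3]=0 (border '')
j=4 s[j]='a': π[4]=0 (border '')
j=5 s[j]='a': π[5]=0 (border '')
j=6 s[j]='d': π[6]=0 (border '')
j=7 s[j]='b': π[7]=1 (border 'b')
j=8 s[j]='b': k: 1→0; π[8]=1 (border 'b')
j=9 s[j]='a': π[9]=2 (border 'ba')
j=10 s[j]='c': k: 2→0; π[10]=0 (border '')
j=11 s[j]='b': π[11]=1 (border 'b')
j=12 s[j]='a': π[12]=2 (border 'ba')
j=13 s[j]='a': π[13]=3 (border 'baa')
j=14 s[j]='c': k: 3→0; π[14]=0 (border '')
j=15 s[j]='b': π[15]=1 (border 'b')
j=16 s[j]='d': k: 1→0; π[16]=0 (border '')
j=17 s[j]='a': π[17]=0 (border '')
j=18 s[j]='d': π[18]=0 (border '')
j=19 s[j]='b': π[19]=1 (border 'b')
j=20 s[j]='a': π[20]=2 (border 'ba')
j=21 s[j]='a': π[21]=3 (border 'baa')
j=22 s[j]='a': k: 3→0; π[22]=0 (border '')
j=23 s[j]='b': π[23]=1 (border 'b')
j=24 s[j]='a': π[24]=2 (border 'ba')
j=25 s[j]='a': π[25]=3 (border 'baa')
j=26 s[j]='c': k: 3→0; π[26]=0 (border '')
j=27 s[j]='a': π[27]=0 (border '')
j=28 s[j]='b': π[28]=1 (border 'b')
j=29 s[j]='c': k: 1→0; π[29]=0 (border '')
j=30 s[j]='c': π[30]=0 (border '')
j=31 s[j]='d': π[31]=0 (border '')
j=32 s[j]='a': π[32]=0 (border '')
j=33 s[j]='d': π[33]=0 (border '')
j=34 s[j]='b': π[34]=1 (border 'b')
j=35 s[j]='c': k: 1→0; π[35]=0 (border '')
j=36 s[j]='b': π[36]=1 (border 'b')
j=37 s[j]='a': π[37]=2 (border 'ba')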